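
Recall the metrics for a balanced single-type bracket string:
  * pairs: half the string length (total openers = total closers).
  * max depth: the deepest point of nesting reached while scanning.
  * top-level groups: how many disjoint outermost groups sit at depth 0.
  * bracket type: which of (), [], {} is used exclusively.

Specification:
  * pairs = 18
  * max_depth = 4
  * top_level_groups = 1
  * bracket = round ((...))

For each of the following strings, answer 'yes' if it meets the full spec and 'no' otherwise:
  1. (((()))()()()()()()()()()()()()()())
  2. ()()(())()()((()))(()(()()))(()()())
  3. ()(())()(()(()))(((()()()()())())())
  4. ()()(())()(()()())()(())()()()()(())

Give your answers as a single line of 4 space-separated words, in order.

String 1 '(((()))()()()()()()()()()()()()()())': depth seq [1 2 3 4 3 2 1 2 1 2 1 2 1 2 1 2 1 2 1 2 1 2 1 2 1 2 1 2 1 2 1 2 1 2 1 0]
  -> pairs=18 depth=4 groups=1 -> yes
String 2 '()()(())()()((()))(()(()()))(()()())': depth seq [1 0 1 0 1 2 1 0 1 0 1 0 1 2 3 2 1 0 1 2 1 2 3 2 3 2 1 0 1 2 1 2 1 2 1 0]
  -> pairs=18 depth=3 groups=8 -> no
String 3 '()(())()(()(()))(((()()()()())())())': depth seq [1 0 1 2 1 0 1 0 1 2 1 2 3 2 1 0 1 2 3 4 3 4 3 4 3 4 3 4 3 2 3 2 1 2 1 0]
  -> pairs=18 depth=4 groups=5 -> no
String 4 '()()(())()(()()())()(())()()()()(())': depth seq [1 0 1 0 1 2 1 0 1 0 1 2 1 2 1 2 1 0 1 0 1 2 1 0 1 0 1 0 1 0 1 0 1 2 1 0]
  -> pairs=18 depth=2 groups=12 -> no

Answer: yes no no no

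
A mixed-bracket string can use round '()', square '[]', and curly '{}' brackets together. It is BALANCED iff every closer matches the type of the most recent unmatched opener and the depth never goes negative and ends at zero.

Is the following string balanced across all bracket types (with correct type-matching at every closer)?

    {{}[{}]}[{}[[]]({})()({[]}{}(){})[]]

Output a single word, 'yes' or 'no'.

pos 0: push '{'; stack = {
pos 1: push '{'; stack = {{
pos 2: '}' matches '{'; pop; stack = {
pos 3: push '['; stack = {[
pos 4: push '{'; stack = {[{
pos 5: '}' matches '{'; pop; stack = {[
pos 6: ']' matches '['; pop; stack = {
pos 7: '}' matches '{'; pop; stack = (empty)
pos 8: push '['; stack = [
pos 9: push '{'; stack = [{
pos 10: '}' matches '{'; pop; stack = [
pos 11: push '['; stack = [[
pos 12: push '['; stack = [[[
pos 13: ']' matches '['; pop; stack = [[
pos 14: ']' matches '['; pop; stack = [
pos 15: push '('; stack = [(
pos 16: push '{'; stack = [({
pos 17: '}' matches '{'; pop; stack = [(
pos 18: ')' matches '('; pop; stack = [
pos 19: push '('; stack = [(
pos 20: ')' matches '('; pop; stack = [
pos 21: push '('; stack = [(
pos 22: push '{'; stack = [({
pos 23: push '['; stack = [({[
pos 24: ']' matches '['; pop; stack = [({
pos 25: '}' matches '{'; pop; stack = [(
pos 26: push '{'; stack = [({
pos 27: '}' matches '{'; pop; stack = [(
pos 28: push '('; stack = [((
pos 29: ')' matches '('; pop; stack = [(
pos 30: push '{'; stack = [({
pos 31: '}' matches '{'; pop; stack = [(
pos 32: ')' matches '('; pop; stack = [
pos 33: push '['; stack = [[
pos 34: ']' matches '['; pop; stack = [
pos 35: ']' matches '['; pop; stack = (empty)
end: stack empty → VALID
Verdict: properly nested → yes

Answer: yes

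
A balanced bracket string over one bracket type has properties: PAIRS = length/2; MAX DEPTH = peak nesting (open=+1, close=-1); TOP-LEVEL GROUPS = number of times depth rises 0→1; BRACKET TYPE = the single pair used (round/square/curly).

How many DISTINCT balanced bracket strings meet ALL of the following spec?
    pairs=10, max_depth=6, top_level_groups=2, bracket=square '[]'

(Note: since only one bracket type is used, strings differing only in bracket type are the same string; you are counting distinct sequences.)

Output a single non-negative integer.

Answer: 644

Derivation:
Spec: pairs=10 depth=6 groups=2
Count(depth <= 6) = 4656
Count(depth <= 5) = 4012
Count(depth == 6) = 4656 - 4012 = 644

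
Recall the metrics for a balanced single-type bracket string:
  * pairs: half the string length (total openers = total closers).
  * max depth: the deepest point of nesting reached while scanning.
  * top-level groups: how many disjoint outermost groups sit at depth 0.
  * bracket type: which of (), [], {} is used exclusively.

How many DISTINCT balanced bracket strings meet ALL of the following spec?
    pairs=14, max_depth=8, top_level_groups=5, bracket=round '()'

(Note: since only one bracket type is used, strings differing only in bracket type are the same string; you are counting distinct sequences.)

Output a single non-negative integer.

Spec: pairs=14 depth=8 groups=5
Count(depth <= 8) = 177550
Count(depth <= 7) = 176710
Count(depth == 8) = 177550 - 176710 = 840

Answer: 840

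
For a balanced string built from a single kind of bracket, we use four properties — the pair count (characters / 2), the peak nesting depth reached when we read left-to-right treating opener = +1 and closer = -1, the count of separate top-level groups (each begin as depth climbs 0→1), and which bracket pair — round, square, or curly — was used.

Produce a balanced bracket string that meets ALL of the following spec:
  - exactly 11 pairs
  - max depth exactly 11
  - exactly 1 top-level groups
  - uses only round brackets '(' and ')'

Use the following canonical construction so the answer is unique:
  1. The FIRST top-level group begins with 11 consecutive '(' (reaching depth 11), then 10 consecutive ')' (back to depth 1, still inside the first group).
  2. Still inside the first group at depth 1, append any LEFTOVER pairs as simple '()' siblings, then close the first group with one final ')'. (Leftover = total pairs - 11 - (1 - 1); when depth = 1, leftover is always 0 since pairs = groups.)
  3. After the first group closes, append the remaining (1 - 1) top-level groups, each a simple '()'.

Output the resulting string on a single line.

Answer: ((((((((((()))))))))))

Derivation:
Spec: pairs=11 depth=11 groups=1
Leftover pairs = 11 - 11 - (1-1) = 0
First group: deep chain of depth 11 + 0 sibling pairs
Remaining 0 groups: simple '()' each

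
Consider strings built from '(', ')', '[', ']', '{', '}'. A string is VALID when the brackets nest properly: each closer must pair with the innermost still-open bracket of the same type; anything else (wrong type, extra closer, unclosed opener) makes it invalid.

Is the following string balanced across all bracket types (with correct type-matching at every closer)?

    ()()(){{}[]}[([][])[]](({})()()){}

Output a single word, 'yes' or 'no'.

Answer: yes

Derivation:
pos 0: push '('; stack = (
pos 1: ')' matches '('; pop; stack = (empty)
pos 2: push '('; stack = (
pos 3: ')' matches '('; pop; stack = (empty)
pos 4: push '('; stack = (
pos 5: ')' matches '('; pop; stack = (empty)
pos 6: push '{'; stack = {
pos 7: push '{'; stack = {{
pos 8: '}' matches '{'; pop; stack = {
pos 9: push '['; stack = {[
pos 10: ']' matches '['; pop; stack = {
pos 11: '}' matches '{'; pop; stack = (empty)
pos 12: push '['; stack = [
pos 13: push '('; stack = [(
pos 14: push '['; stack = [([
pos 15: ']' matches '['; pop; stack = [(
pos 16: push '['; stack = [([
pos 17: ']' matches '['; pop; stack = [(
pos 18: ')' matches '('; pop; stack = [
pos 19: push '['; stack = [[
pos 20: ']' matches '['; pop; stack = [
pos 21: ']' matches '['; pop; stack = (empty)
pos 22: push '('; stack = (
pos 23: push '('; stack = ((
pos 24: push '{'; stack = (({
pos 25: '}' matches '{'; pop; stack = ((
pos 26: ')' matches '('; pop; stack = (
pos 27: push '('; stack = ((
pos 28: ')' matches '('; pop; stack = (
pos 29: push '('; stack = ((
pos 30: ')' matches '('; pop; stack = (
pos 31: ')' matches '('; pop; stack = (empty)
pos 32: push '{'; stack = {
pos 33: '}' matches '{'; pop; stack = (empty)
end: stack empty → VALID
Verdict: properly nested → yes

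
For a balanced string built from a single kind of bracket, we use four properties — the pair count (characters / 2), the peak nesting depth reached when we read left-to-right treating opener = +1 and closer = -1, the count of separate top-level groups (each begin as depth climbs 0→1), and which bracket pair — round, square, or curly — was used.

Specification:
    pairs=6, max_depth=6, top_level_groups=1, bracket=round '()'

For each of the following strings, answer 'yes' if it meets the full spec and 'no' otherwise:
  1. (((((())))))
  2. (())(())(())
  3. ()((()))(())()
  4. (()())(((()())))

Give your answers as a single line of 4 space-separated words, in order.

String 1 '(((((())))))': depth seq [1 2 3 4 5 6 5 4 3 2 1 0]
  -> pairs=6 depth=6 groups=1 -> yes
String 2 '(())(())(())': depth seq [1 2 1 0 1 2 1 0 1 2 1 0]
  -> pairs=6 depth=2 groups=3 -> no
String 3 '()((()))(())()': depth seq [1 0 1 2 3 2 1 0 1 2 1 0 1 0]
  -> pairs=7 depth=3 groups=4 -> no
String 4 '(()())(((()())))': depth seq [1 2 1 2 1 0 1 2 3 4 3 4 3 2 1 0]
  -> pairs=8 depth=4 groups=2 -> no

Answer: yes no no no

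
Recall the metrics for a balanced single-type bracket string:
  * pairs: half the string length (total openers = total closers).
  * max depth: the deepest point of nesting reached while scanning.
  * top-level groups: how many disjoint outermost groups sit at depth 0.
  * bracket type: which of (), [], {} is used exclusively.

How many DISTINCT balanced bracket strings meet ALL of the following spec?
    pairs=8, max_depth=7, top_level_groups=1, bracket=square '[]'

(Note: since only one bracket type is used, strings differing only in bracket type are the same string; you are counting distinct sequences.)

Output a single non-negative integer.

Spec: pairs=8 depth=7 groups=1
Count(depth <= 7) = 428
Count(depth <= 6) = 417
Count(depth == 7) = 428 - 417 = 11

Answer: 11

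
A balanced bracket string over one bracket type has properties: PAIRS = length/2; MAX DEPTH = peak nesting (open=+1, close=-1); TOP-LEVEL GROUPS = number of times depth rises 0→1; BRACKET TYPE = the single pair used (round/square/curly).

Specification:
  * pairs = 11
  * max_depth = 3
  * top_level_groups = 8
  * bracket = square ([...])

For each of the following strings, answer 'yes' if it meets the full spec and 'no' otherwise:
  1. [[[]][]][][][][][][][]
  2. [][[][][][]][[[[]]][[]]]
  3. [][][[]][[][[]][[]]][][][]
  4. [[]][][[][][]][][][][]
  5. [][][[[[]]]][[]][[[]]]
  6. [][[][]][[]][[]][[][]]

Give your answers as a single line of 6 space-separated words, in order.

String 1 '[[[]][]][][][][][][][]': depth seq [1 2 3 2 1 2 1 0 1 0 1 0 1 0 1 0 1 0 1 0 1 0]
  -> pairs=11 depth=3 groups=8 -> yes
String 2 '[][[][][][]][[[[]]][[]]]': depth seq [1 0 1 2 1 2 1 2 1 2 1 0 1 2 3 4 3 2 1 2 3 2 1 0]
  -> pairs=12 depth=4 groups=3 -> no
String 3 '[][][[]][[][[]][[]]][][][]': depth seq [1 0 1 0 1 2 1 0 1 2 1 2 3 2 1 2 3 2 1 0 1 0 1 0 1 0]
  -> pairs=13 depth=3 groups=7 -> no
String 4 '[[]][][[][][]][][][][]': depth seq [1 2 1 0 1 0 1 2 1 2 1 2 1 0 1 0 1 0 1 0 1 0]
  -> pairs=11 depth=2 groups=7 -> no
String 5 '[][][[[[]]]][[]][[[]]]': depth seq [1 0 1 0 1 2 3 4 3 2 1 0 1 2 1 0 1 2 3 2 1 0]
  -> pairs=11 depth=4 groups=5 -> no
String 6 '[][[][]][[]][[]][[][]]': depth seq [1 0 1 2 1 2 1 0 1 2 1 0 1 2 1 0 1 2 1 2 1 0]
  -> pairs=11 depth=2 groups=5 -> no

Answer: yes no no no no no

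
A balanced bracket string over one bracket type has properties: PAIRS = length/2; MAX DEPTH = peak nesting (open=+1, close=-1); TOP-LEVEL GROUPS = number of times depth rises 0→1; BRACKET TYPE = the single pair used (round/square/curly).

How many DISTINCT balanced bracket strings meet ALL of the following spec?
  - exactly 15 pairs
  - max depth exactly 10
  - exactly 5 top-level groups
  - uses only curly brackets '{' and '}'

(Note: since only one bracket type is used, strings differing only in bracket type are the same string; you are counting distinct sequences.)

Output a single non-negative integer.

Spec: pairs=15 depth=10 groups=5
Count(depth <= 10) = 653747
Count(depth <= 9) = 653642
Count(depth == 10) = 653747 - 653642 = 105

Answer: 105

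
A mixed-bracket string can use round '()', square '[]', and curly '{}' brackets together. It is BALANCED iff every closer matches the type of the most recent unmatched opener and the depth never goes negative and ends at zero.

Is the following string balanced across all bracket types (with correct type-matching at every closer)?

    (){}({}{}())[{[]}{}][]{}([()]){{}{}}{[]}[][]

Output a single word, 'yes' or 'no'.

Answer: yes

Derivation:
pos 0: push '('; stack = (
pos 1: ')' matches '('; pop; stack = (empty)
pos 2: push '{'; stack = {
pos 3: '}' matches '{'; pop; stack = (empty)
pos 4: push '('; stack = (
pos 5: push '{'; stack = ({
pos 6: '}' matches '{'; pop; stack = (
pos 7: push '{'; stack = ({
pos 8: '}' matches '{'; pop; stack = (
pos 9: push '('; stack = ((
pos 10: ')' matches '('; pop; stack = (
pos 11: ')' matches '('; pop; stack = (empty)
pos 12: push '['; stack = [
pos 13: push '{'; stack = [{
pos 14: push '['; stack = [{[
pos 15: ']' matches '['; pop; stack = [{
pos 16: '}' matches '{'; pop; stack = [
pos 17: push '{'; stack = [{
pos 18: '}' matches '{'; pop; stack = [
pos 19: ']' matches '['; pop; stack = (empty)
pos 20: push '['; stack = [
pos 21: ']' matches '['; pop; stack = (empty)
pos 22: push '{'; stack = {
pos 23: '}' matches '{'; pop; stack = (empty)
pos 24: push '('; stack = (
pos 25: push '['; stack = ([
pos 26: push '('; stack = ([(
pos 27: ')' matches '('; pop; stack = ([
pos 28: ']' matches '['; pop; stack = (
pos 29: ')' matches '('; pop; stack = (empty)
pos 30: push '{'; stack = {
pos 31: push '{'; stack = {{
pos 32: '}' matches '{'; pop; stack = {
pos 33: push '{'; stack = {{
pos 34: '}' matches '{'; pop; stack = {
pos 35: '}' matches '{'; pop; stack = (empty)
pos 36: push '{'; stack = {
pos 37: push '['; stack = {[
pos 38: ']' matches '['; pop; stack = {
pos 39: '}' matches '{'; pop; stack = (empty)
pos 40: push '['; stack = [
pos 41: ']' matches '['; pop; stack = (empty)
pos 42: push '['; stack = [
pos 43: ']' matches '['; pop; stack = (empty)
end: stack empty → VALID
Verdict: properly nested → yes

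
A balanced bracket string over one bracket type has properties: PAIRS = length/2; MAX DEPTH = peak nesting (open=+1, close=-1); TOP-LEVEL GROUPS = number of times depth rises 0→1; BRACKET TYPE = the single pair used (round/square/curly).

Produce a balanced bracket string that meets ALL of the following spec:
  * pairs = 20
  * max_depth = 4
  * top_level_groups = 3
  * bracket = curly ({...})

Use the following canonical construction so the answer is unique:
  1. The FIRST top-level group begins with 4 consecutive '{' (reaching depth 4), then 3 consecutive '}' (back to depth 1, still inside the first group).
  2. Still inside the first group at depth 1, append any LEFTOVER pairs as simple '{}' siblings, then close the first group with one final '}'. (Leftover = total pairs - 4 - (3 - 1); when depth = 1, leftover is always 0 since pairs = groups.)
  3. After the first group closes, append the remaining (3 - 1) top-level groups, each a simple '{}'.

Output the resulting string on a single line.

Spec: pairs=20 depth=4 groups=3
Leftover pairs = 20 - 4 - (3-1) = 14
First group: deep chain of depth 4 + 14 sibling pairs
Remaining 2 groups: simple '{}' each

Answer: {{{{}}}{}{}{}{}{}{}{}{}{}{}{}{}{}{}}{}{}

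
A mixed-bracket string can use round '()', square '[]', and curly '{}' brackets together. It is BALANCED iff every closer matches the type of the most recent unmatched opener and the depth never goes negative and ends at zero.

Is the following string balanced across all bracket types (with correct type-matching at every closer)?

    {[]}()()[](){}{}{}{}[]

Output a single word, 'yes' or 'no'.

pos 0: push '{'; stack = {
pos 1: push '['; stack = {[
pos 2: ']' matches '['; pop; stack = {
pos 3: '}' matches '{'; pop; stack = (empty)
pos 4: push '('; stack = (
pos 5: ')' matches '('; pop; stack = (empty)
pos 6: push '('; stack = (
pos 7: ')' matches '('; pop; stack = (empty)
pos 8: push '['; stack = [
pos 9: ']' matches '['; pop; stack = (empty)
pos 10: push '('; stack = (
pos 11: ')' matches '('; pop; stack = (empty)
pos 12: push '{'; stack = {
pos 13: '}' matches '{'; pop; stack = (empty)
pos 14: push '{'; stack = {
pos 15: '}' matches '{'; pop; stack = (empty)
pos 16: push '{'; stack = {
pos 17: '}' matches '{'; pop; stack = (empty)
pos 18: push '{'; stack = {
pos 19: '}' matches '{'; pop; stack = (empty)
pos 20: push '['; stack = [
pos 21: ']' matches '['; pop; stack = (empty)
end: stack empty → VALID
Verdict: properly nested → yes

Answer: yes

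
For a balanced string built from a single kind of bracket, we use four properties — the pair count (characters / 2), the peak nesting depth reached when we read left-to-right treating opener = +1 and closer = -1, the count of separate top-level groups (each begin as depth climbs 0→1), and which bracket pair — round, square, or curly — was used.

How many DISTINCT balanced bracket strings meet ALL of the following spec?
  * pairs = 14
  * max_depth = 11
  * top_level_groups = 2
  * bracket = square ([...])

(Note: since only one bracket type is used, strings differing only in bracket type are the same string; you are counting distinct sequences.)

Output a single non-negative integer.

Spec: pairs=14 depth=11 groups=2
Count(depth <= 11) = 742854
Count(depth <= 10) = 742398
Count(depth == 11) = 742854 - 742398 = 456

Answer: 456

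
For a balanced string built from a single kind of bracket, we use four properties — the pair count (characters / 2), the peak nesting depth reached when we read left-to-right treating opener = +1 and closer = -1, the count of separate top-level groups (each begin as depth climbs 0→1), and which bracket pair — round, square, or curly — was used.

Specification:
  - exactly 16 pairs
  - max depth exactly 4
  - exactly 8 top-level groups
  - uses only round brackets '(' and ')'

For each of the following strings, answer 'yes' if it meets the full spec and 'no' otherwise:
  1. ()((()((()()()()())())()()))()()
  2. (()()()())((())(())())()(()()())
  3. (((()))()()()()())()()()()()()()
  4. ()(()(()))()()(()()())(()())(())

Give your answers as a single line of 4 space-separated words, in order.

String 1 '()((()((()()()()())())()()))()()': depth seq [1 0 1 2 3 2 3 4 5 4 5 4 5 4 5 4 5 4 3 4 3 2 3 2 3 2 1 0 1 0 1 0]
  -> pairs=16 depth=5 groups=4 -> no
String 2 '(()()()())((())(())())()(()()())': depth seq [1 2 1 2 1 2 1 2 1 0 1 2 3 2 1 2 3 2 1 2 1 0 1 0 1 2 1 2 1 2 1 0]
  -> pairs=16 depth=3 groups=4 -> no
String 3 '(((()))()()()()())()()()()()()()': depth seq [1 2 3 4 3 2 1 2 1 2 1 2 1 2 1 2 1 0 1 0 1 0 1 0 1 0 1 0 1 0 1 0]
  -> pairs=16 depth=4 groups=8 -> yes
String 4 '()(()(()))()()(()()())(()())(())': depth seq [1 0 1 2 1 2 3 2 1 0 1 0 1 0 1 2 1 2 1 2 1 0 1 2 1 2 1 0 1 2 1 0]
  -> pairs=16 depth=3 groups=7 -> no

Answer: no no yes no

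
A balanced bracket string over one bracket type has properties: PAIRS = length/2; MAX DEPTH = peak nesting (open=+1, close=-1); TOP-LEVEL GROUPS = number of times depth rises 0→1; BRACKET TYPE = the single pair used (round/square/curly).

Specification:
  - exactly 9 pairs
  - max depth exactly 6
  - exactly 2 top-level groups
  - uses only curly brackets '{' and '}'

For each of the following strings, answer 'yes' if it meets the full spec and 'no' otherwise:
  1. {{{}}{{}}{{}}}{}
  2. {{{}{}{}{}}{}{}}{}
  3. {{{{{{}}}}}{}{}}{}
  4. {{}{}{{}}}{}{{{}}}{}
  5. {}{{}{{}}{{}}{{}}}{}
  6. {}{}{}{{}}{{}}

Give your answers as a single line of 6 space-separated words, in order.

String 1 '{{{}}{{}}{{}}}{}': depth seq [1 2 3 2 1 2 3 2 1 2 3 2 1 0 1 0]
  -> pairs=8 depth=3 groups=2 -> no
String 2 '{{{}{}{}{}}{}{}}{}': depth seq [1 2 3 2 3 2 3 2 3 2 1 2 1 2 1 0 1 0]
  -> pairs=9 depth=3 groups=2 -> no
String 3 '{{{{{{}}}}}{}{}}{}': depth seq [1 2 3 4 5 6 5 4 3 2 1 2 1 2 1 0 1 0]
  -> pairs=9 depth=6 groups=2 -> yes
String 4 '{{}{}{{}}}{}{{{}}}{}': depth seq [1 2 1 2 1 2 3 2 1 0 1 0 1 2 3 2 1 0 1 0]
  -> pairs=10 depth=3 groups=4 -> no
String 5 '{}{{}{{}}{{}}{{}}}{}': depth seq [1 0 1 2 1 2 3 2 1 2 3 2 1 2 3 2 1 0 1 0]
  -> pairs=10 depth=3 groups=3 -> no
String 6 '{}{}{}{{}}{{}}': depth seq [1 0 1 0 1 0 1 2 1 0 1 2 1 0]
  -> pairs=7 depth=2 groups=5 -> no

Answer: no no yes no no no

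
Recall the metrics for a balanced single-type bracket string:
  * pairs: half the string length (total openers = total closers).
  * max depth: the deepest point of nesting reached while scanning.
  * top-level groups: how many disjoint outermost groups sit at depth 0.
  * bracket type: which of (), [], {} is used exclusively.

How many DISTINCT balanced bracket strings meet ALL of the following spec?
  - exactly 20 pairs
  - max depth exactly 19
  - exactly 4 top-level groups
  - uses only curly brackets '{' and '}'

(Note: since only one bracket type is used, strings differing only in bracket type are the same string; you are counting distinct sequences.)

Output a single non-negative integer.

Spec: pairs=20 depth=19 groups=4
Count(depth <= 19) = 811985790
Count(depth <= 18) = 811985790
Count(depth == 19) = 811985790 - 811985790 = 0

Answer: 0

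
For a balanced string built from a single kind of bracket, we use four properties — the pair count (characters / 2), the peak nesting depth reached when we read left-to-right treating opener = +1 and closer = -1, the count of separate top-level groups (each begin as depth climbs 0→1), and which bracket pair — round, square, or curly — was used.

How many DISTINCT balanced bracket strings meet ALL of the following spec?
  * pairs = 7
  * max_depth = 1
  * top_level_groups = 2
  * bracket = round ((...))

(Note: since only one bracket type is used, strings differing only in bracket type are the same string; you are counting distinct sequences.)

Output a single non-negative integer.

Spec: pairs=7 depth=1 groups=2
Count(depth <= 1) = 0
Count(depth <= 0) = 0
Count(depth == 1) = 0 - 0 = 0

Answer: 0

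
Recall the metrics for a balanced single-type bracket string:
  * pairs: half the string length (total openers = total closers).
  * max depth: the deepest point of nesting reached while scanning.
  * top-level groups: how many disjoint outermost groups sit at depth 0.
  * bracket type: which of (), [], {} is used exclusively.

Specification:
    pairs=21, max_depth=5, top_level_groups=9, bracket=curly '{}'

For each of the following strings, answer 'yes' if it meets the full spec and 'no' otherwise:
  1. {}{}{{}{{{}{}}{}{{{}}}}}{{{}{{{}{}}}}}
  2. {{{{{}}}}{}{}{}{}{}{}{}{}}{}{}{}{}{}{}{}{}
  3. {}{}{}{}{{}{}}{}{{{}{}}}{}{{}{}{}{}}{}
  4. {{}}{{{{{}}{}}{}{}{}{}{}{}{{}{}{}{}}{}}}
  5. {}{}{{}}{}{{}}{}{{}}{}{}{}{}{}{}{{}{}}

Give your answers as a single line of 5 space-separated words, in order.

Answer: no yes no no no

Derivation:
String 1 '{}{}{{}{{{}{}}{}{{{}}}}}{{{}{{{}{}}}}}': depth seq [1 0 1 0 1 2 1 2 3 4 3 4 3 2 3 2 3 4 5 4 3 2 1 0 1 2 3 2 3 4 5 4 5 4 3 2 1 0]
  -> pairs=19 depth=5 groups=4 -> no
String 2 '{{{{{}}}}{}{}{}{}{}{}{}{}}{}{}{}{}{}{}{}{}': depth seq [1 2 3 4 5 4 3 2 1 2 1 2 1 2 1 2 1 2 1 2 1 2 1 2 1 0 1 0 1 0 1 0 1 0 1 0 1 0 1 0 1 0]
  -> pairs=21 depth=5 groups=9 -> yes
String 3 '{}{}{}{}{{}{}}{}{{{}{}}}{}{{}{}{}{}}{}': depth seq [1 0 1 0 1 0 1 0 1 2 1 2 1 0 1 0 1 2 3 2 3 2 1 0 1 0 1 2 1 2 1 2 1 2 1 0 1 0]
  -> pairs=19 depth=3 groups=10 -> no
String 4 '{{}}{{{{{}}{}}{}{}{}{}{}{}{{}{}{}{}}{}}}': depth seq [1 2 1 0 1 2 3 4 5 4 3 4 3 2 3 2 3 2 3 2 3 2 3 2 3 2 3 4 3 4 3 4 3 4 3 2 3 2 1 0]
  -> pairs=20 depth=5 groups=2 -> no
String 5 '{}{}{{}}{}{{}}{}{{}}{}{}{}{}{}{}{{}{}}': depth seq [1 0 1 0 1 2 1 0 1 0 1 2 1 0 1 0 1 2 1 0 1 0 1 0 1 0 1 0 1 0 1 0 1 2 1 2 1 0]
  -> pairs=19 depth=2 groups=14 -> no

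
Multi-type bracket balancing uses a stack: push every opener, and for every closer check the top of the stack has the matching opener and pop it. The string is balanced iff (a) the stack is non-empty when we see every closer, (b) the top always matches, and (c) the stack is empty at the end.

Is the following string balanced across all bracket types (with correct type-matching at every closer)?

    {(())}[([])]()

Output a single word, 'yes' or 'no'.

Answer: yes

Derivation:
pos 0: push '{'; stack = {
pos 1: push '('; stack = {(
pos 2: push '('; stack = {((
pos 3: ')' matches '('; pop; stack = {(
pos 4: ')' matches '('; pop; stack = {
pos 5: '}' matches '{'; pop; stack = (empty)
pos 6: push '['; stack = [
pos 7: push '('; stack = [(
pos 8: push '['; stack = [([
pos 9: ']' matches '['; pop; stack = [(
pos 10: ')' matches '('; pop; stack = [
pos 11: ']' matches '['; pop; stack = (empty)
pos 12: push '('; stack = (
pos 13: ')' matches '('; pop; stack = (empty)
end: stack empty → VALID
Verdict: properly nested → yes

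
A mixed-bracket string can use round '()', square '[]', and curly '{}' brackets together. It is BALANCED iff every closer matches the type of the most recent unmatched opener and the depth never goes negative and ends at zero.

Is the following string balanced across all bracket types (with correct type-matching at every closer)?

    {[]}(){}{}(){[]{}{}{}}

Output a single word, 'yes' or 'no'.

Answer: yes

Derivation:
pos 0: push '{'; stack = {
pos 1: push '['; stack = {[
pos 2: ']' matches '['; pop; stack = {
pos 3: '}' matches '{'; pop; stack = (empty)
pos 4: push '('; stack = (
pos 5: ')' matches '('; pop; stack = (empty)
pos 6: push '{'; stack = {
pos 7: '}' matches '{'; pop; stack = (empty)
pos 8: push '{'; stack = {
pos 9: '}' matches '{'; pop; stack = (empty)
pos 10: push '('; stack = (
pos 11: ')' matches '('; pop; stack = (empty)
pos 12: push '{'; stack = {
pos 13: push '['; stack = {[
pos 14: ']' matches '['; pop; stack = {
pos 15: push '{'; stack = {{
pos 16: '}' matches '{'; pop; stack = {
pos 17: push '{'; stack = {{
pos 18: '}' matches '{'; pop; stack = {
pos 19: push '{'; stack = {{
pos 20: '}' matches '{'; pop; stack = {
pos 21: '}' matches '{'; pop; stack = (empty)
end: stack empty → VALID
Verdict: properly nested → yes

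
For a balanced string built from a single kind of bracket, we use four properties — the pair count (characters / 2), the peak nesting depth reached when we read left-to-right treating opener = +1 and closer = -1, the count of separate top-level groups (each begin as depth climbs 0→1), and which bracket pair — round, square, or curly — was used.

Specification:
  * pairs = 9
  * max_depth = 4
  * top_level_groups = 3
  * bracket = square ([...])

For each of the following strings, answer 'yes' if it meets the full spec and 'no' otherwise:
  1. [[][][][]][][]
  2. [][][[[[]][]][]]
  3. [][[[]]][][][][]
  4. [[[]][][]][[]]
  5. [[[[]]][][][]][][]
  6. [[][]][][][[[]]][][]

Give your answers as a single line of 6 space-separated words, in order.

Answer: no no no no yes no

Derivation:
String 1 '[[][][][]][][]': depth seq [1 2 1 2 1 2 1 2 1 0 1 0 1 0]
  -> pairs=7 depth=2 groups=3 -> no
String 2 '[][][[[[]][]][]]': depth seq [1 0 1 0 1 2 3 4 3 2 3 2 1 2 1 0]
  -> pairs=8 depth=4 groups=3 -> no
String 3 '[][[[]]][][][][]': depth seq [1 0 1 2 3 2 1 0 1 0 1 0 1 0 1 0]
  -> pairs=8 depth=3 groups=6 -> no
String 4 '[[[]][][]][[]]': depth seq [1 2 3 2 1 2 1 2 1 0 1 2 1 0]
  -> pairs=7 depth=3 groups=2 -> no
String 5 '[[[[]]][][][]][][]': depth seq [1 2 3 4 3 2 1 2 1 2 1 2 1 0 1 0 1 0]
  -> pairs=9 depth=4 groups=3 -> yes
String 6 '[[][]][][][[[]]][][]': depth seq [1 2 1 2 1 0 1 0 1 0 1 2 3 2 1 0 1 0 1 0]
  -> pairs=10 depth=3 groups=6 -> no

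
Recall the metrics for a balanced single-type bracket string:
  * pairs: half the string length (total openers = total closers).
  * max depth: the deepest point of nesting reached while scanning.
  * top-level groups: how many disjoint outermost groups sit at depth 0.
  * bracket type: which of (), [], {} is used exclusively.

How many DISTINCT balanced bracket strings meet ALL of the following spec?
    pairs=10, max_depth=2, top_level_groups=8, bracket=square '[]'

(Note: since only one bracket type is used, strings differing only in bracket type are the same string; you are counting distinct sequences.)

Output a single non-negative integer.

Answer: 36

Derivation:
Spec: pairs=10 depth=2 groups=8
Count(depth <= 2) = 36
Count(depth <= 1) = 0
Count(depth == 2) = 36 - 0 = 36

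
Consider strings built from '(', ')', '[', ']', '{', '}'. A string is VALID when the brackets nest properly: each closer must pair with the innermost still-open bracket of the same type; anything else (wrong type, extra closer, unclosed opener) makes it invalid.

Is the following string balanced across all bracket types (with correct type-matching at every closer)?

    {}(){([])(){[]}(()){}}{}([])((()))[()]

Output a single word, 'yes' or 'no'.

Answer: yes

Derivation:
pos 0: push '{'; stack = {
pos 1: '}' matches '{'; pop; stack = (empty)
pos 2: push '('; stack = (
pos 3: ')' matches '('; pop; stack = (empty)
pos 4: push '{'; stack = {
pos 5: push '('; stack = {(
pos 6: push '['; stack = {([
pos 7: ']' matches '['; pop; stack = {(
pos 8: ')' matches '('; pop; stack = {
pos 9: push '('; stack = {(
pos 10: ')' matches '('; pop; stack = {
pos 11: push '{'; stack = {{
pos 12: push '['; stack = {{[
pos 13: ']' matches '['; pop; stack = {{
pos 14: '}' matches '{'; pop; stack = {
pos 15: push '('; stack = {(
pos 16: push '('; stack = {((
pos 17: ')' matches '('; pop; stack = {(
pos 18: ')' matches '('; pop; stack = {
pos 19: push '{'; stack = {{
pos 20: '}' matches '{'; pop; stack = {
pos 21: '}' matches '{'; pop; stack = (empty)
pos 22: push '{'; stack = {
pos 23: '}' matches '{'; pop; stack = (empty)
pos 24: push '('; stack = (
pos 25: push '['; stack = ([
pos 26: ']' matches '['; pop; stack = (
pos 27: ')' matches '('; pop; stack = (empty)
pos 28: push '('; stack = (
pos 29: push '('; stack = ((
pos 30: push '('; stack = (((
pos 31: ')' matches '('; pop; stack = ((
pos 32: ')' matches '('; pop; stack = (
pos 33: ')' matches '('; pop; stack = (empty)
pos 34: push '['; stack = [
pos 35: push '('; stack = [(
pos 36: ')' matches '('; pop; stack = [
pos 37: ']' matches '['; pop; stack = (empty)
end: stack empty → VALID
Verdict: properly nested → yes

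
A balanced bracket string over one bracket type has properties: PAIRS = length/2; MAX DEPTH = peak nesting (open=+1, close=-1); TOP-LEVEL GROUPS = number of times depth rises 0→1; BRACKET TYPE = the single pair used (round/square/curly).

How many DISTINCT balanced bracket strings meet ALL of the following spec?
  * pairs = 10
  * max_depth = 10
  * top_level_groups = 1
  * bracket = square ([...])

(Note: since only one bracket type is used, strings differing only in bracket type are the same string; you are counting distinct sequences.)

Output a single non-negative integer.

Spec: pairs=10 depth=10 groups=1
Count(depth <= 10) = 4862
Count(depth <= 9) = 4861
Count(depth == 10) = 4862 - 4861 = 1

Answer: 1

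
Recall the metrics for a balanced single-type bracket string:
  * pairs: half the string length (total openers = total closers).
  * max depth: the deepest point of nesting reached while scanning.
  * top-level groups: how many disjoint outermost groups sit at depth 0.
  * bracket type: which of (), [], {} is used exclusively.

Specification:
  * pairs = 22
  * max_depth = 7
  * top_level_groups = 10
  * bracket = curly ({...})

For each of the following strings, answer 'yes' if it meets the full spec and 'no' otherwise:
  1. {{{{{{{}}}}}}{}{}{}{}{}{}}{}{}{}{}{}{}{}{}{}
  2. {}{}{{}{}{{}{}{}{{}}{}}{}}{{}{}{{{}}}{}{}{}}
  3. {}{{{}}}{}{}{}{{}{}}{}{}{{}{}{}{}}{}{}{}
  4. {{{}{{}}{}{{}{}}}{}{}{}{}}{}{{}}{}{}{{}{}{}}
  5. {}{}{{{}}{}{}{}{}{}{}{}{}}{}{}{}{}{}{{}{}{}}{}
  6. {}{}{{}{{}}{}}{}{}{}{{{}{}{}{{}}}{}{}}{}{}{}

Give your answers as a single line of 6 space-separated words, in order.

Answer: yes no no no no no

Derivation:
String 1 '{{{{{{{}}}}}}{}{}{}{}{}{}}{}{}{}{}{}{}{}{}{}': depth seq [1 2 3 4 5 6 7 6 5 4 3 2 1 2 1 2 1 2 1 2 1 2 1 2 1 0 1 0 1 0 1 0 1 0 1 0 1 0 1 0 1 0 1 0]
  -> pairs=22 depth=7 groups=10 -> yes
String 2 '{}{}{{}{}{{}{}{}{{}}{}}{}}{{}{}{{{}}}{}{}{}}': depth seq [1 0 1 0 1 2 1 2 1 2 3 2 3 2 3 2 3 4 3 2 3 2 1 2 1 0 1 2 1 2 1 2 3 4 3 2 1 2 1 2 1 2 1 0]
  -> pairs=22 depth=4 groups=4 -> no
String 3 '{}{{{}}}{}{}{}{{}{}}{}{}{{}{}{}{}}{}{}{}': depth seq [1 0 1 2 3 2 1 0 1 0 1 0 1 0 1 2 1 2 1 0 1 0 1 0 1 2 1 2 1 2 1 2 1 0 1 0 1 0 1 0]
  -> pairs=20 depth=3 groups=12 -> no
String 4 '{{{}{{}}{}{{}{}}}{}{}{}{}}{}{{}}{}{}{{}{}{}}': depth seq [1 2 3 2 3 4 3 2 3 2 3 4 3 4 3 2 1 2 1 2 1 2 1 2 1 0 1 0 1 2 1 0 1 0 1 0 1 2 1 2 1 2 1 0]
  -> pairs=22 depth=4 groups=6 -> no
String 5 '{}{}{{{}}{}{}{}{}{}{}{}{}}{}{}{}{}{}{{}{}{}}{}': depth seq [1 0 1 0 1 2 3 2 1 2 1 2 1 2 1 2 1 2 1 2 1 2 1 2 1 0 1 0 1 0 1 0 1 0 1 0 1 2 1 2 1 2 1 0 1 0]
  -> pairs=23 depth=3 groups=10 -> no
String 6 '{}{}{{}{{}}{}}{}{}{}{{{}{}{}{{}}}{}{}}{}{}{}': depth seq [1 0 1 0 1 2 1 2 3 2 1 2 1 0 1 0 1 0 1 0 1 2 3 2 3 2 3 2 3 4 3 2 1 2 1 2 1 0 1 0 1 0 1 0]
  -> pairs=22 depth=4 groups=10 -> no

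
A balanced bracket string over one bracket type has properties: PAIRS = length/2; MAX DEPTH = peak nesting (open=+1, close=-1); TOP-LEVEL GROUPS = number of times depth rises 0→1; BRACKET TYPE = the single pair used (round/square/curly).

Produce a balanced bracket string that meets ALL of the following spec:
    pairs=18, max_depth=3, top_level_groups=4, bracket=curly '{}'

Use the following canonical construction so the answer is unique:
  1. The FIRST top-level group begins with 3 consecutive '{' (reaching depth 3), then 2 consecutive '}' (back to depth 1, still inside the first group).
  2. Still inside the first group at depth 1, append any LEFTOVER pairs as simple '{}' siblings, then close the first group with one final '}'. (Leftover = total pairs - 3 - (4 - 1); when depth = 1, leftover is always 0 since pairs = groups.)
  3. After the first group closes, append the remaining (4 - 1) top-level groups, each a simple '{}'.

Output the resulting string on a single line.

Answer: {{{}}{}{}{}{}{}{}{}{}{}{}{}{}}{}{}{}

Derivation:
Spec: pairs=18 depth=3 groups=4
Leftover pairs = 18 - 3 - (4-1) = 12
First group: deep chain of depth 3 + 12 sibling pairs
Remaining 3 groups: simple '{}' each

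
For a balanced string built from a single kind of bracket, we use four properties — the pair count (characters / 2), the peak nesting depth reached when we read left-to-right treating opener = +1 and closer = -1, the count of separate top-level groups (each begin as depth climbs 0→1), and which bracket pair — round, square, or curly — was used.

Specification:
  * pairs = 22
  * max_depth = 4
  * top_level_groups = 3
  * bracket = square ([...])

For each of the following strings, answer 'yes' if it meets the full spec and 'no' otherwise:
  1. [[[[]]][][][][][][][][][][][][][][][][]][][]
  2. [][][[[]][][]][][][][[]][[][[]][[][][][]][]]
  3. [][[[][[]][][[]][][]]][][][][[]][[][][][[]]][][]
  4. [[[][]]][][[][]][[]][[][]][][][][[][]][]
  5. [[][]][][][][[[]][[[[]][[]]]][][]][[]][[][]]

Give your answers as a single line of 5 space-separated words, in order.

Answer: yes no no no no

Derivation:
String 1 '[[[[]]][][][][][][][][][][][][][][][][]][][]': depth seq [1 2 3 4 3 2 1 2 1 2 1 2 1 2 1 2 1 2 1 2 1 2 1 2 1 2 1 2 1 2 1 2 1 2 1 2 1 2 1 0 1 0 1 0]
  -> pairs=22 depth=4 groups=3 -> yes
String 2 '[][][[[]][][]][][][][[]][[][[]][[][][][]][]]': depth seq [1 0 1 0 1 2 3 2 1 2 1 2 1 0 1 0 1 0 1 0 1 2 1 0 1 2 1 2 3 2 1 2 3 2 3 2 3 2 3 2 1 2 1 0]
  -> pairs=22 depth=3 groups=8 -> no
String 3 '[][[[][[]][][[]][][]]][][][][[]][[][][][[]]][][]': depth seq [1 0 1 2 3 2 3 4 3 2 3 2 3 4 3 2 3 2 3 2 1 0 1 0 1 0 1 0 1 2 1 0 1 2 1 2 1 2 1 2 3 2 1 0 1 0 1 0]
  -> pairs=24 depth=4 groups=9 -> no
String 4 '[[[][]]][][[][]][[]][[][]][][][][[][]][]': depth seq [1 2 3 2 3 2 1 0 1 0 1 2 1 2 1 0 1 2 1 0 1 2 1 2 1 0 1 0 1 0 1 0 1 2 1 2 1 0 1 0]
  -> pairs=20 depth=3 groups=10 -> no
String 5 '[[][]][][][][[[]][[[[]][[]]]][][]][[]][[][]]': depth seq [1 2 1 2 1 0 1 0 1 0 1 0 1 2 3 2 1 2 3 4 5 4 3 4 5 4 3 2 1 2 1 2 1 0 1 2 1 0 1 2 1 2 1 0]
  -> pairs=22 depth=5 groups=7 -> no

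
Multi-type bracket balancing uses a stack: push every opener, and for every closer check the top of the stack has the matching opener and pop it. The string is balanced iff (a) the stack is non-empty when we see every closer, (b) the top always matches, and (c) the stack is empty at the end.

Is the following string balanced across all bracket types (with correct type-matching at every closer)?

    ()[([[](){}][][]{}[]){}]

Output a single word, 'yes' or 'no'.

Answer: yes

Derivation:
pos 0: push '('; stack = (
pos 1: ')' matches '('; pop; stack = (empty)
pos 2: push '['; stack = [
pos 3: push '('; stack = [(
pos 4: push '['; stack = [([
pos 5: push '['; stack = [([[
pos 6: ']' matches '['; pop; stack = [([
pos 7: push '('; stack = [([(
pos 8: ')' matches '('; pop; stack = [([
pos 9: push '{'; stack = [([{
pos 10: '}' matches '{'; pop; stack = [([
pos 11: ']' matches '['; pop; stack = [(
pos 12: push '['; stack = [([
pos 13: ']' matches '['; pop; stack = [(
pos 14: push '['; stack = [([
pos 15: ']' matches '['; pop; stack = [(
pos 16: push '{'; stack = [({
pos 17: '}' matches '{'; pop; stack = [(
pos 18: push '['; stack = [([
pos 19: ']' matches '['; pop; stack = [(
pos 20: ')' matches '('; pop; stack = [
pos 21: push '{'; stack = [{
pos 22: '}' matches '{'; pop; stack = [
pos 23: ']' matches '['; pop; stack = (empty)
end: stack empty → VALID
Verdict: properly nested → yes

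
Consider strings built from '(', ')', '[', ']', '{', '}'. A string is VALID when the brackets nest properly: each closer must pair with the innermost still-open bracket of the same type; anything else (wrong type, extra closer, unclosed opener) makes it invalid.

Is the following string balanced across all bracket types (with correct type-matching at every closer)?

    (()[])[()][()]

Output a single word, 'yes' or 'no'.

Answer: yes

Derivation:
pos 0: push '('; stack = (
pos 1: push '('; stack = ((
pos 2: ')' matches '('; pop; stack = (
pos 3: push '['; stack = ([
pos 4: ']' matches '['; pop; stack = (
pos 5: ')' matches '('; pop; stack = (empty)
pos 6: push '['; stack = [
pos 7: push '('; stack = [(
pos 8: ')' matches '('; pop; stack = [
pos 9: ']' matches '['; pop; stack = (empty)
pos 10: push '['; stack = [
pos 11: push '('; stack = [(
pos 12: ')' matches '('; pop; stack = [
pos 13: ']' matches '['; pop; stack = (empty)
end: stack empty → VALID
Verdict: properly nested → yes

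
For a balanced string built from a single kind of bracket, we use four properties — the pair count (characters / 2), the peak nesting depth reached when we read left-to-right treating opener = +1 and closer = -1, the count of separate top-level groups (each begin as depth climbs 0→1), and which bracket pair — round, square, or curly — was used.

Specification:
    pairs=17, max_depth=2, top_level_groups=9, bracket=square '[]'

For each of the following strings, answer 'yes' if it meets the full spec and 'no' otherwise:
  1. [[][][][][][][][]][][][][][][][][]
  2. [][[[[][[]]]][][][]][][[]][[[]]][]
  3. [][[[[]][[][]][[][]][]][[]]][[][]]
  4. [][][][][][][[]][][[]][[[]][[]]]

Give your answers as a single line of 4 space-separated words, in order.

String 1 '[[][][][][][][][]][][][][][][][][]': depth seq [1 2 1 2 1 2 1 2 1 2 1 2 1 2 1 2 1 0 1 0 1 0 1 0 1 0 1 0 1 0 1 0 1 0]
  -> pairs=17 depth=2 groups=9 -> yes
String 2 '[][[[[][[]]]][][][]][][[]][[[]]][]': depth seq [1 0 1 2 3 4 3 4 5 4 3 2 1 2 1 2 1 2 1 0 1 0 1 2 1 0 1 2 3 2 1 0 1 0]
  -> pairs=17 depth=5 groups=6 -> no
String 3 '[][[[[]][[][]][[][]][]][[]]][[][]]': depth seq [1 0 1 2 3 4 3 2 3 4 3 4 3 2 3 4 3 4 3 2 3 2 1 2 3 2 1 0 1 2 1 2 1 0]
  -> pairs=17 depth=4 groups=3 -> no
String 4 '[][][][][][][[]][][[]][[[]][[]]]': depth seq [1 0 1 0 1 0 1 0 1 0 1 0 1 2 1 0 1 0 1 2 1 0 1 2 3 2 1 2 3 2 1 0]
  -> pairs=16 depth=3 groups=10 -> no

Answer: yes no no no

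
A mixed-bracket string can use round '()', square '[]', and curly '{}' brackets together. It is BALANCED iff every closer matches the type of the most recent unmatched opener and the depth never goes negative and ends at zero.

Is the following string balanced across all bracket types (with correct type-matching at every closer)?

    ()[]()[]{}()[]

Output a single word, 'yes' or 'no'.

Answer: yes

Derivation:
pos 0: push '('; stack = (
pos 1: ')' matches '('; pop; stack = (empty)
pos 2: push '['; stack = [
pos 3: ']' matches '['; pop; stack = (empty)
pos 4: push '('; stack = (
pos 5: ')' matches '('; pop; stack = (empty)
pos 6: push '['; stack = [
pos 7: ']' matches '['; pop; stack = (empty)
pos 8: push '{'; stack = {
pos 9: '}' matches '{'; pop; stack = (empty)
pos 10: push '('; stack = (
pos 11: ')' matches '('; pop; stack = (empty)
pos 12: push '['; stack = [
pos 13: ']' matches '['; pop; stack = (empty)
end: stack empty → VALID
Verdict: properly nested → yes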